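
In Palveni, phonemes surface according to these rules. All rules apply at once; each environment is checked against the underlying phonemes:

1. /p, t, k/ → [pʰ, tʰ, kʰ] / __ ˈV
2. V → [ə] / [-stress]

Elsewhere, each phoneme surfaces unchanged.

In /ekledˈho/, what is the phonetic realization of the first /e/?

/e/ — word-initial, in an unstressed syllable — surfaces as [ə] (rule 2).

[ə]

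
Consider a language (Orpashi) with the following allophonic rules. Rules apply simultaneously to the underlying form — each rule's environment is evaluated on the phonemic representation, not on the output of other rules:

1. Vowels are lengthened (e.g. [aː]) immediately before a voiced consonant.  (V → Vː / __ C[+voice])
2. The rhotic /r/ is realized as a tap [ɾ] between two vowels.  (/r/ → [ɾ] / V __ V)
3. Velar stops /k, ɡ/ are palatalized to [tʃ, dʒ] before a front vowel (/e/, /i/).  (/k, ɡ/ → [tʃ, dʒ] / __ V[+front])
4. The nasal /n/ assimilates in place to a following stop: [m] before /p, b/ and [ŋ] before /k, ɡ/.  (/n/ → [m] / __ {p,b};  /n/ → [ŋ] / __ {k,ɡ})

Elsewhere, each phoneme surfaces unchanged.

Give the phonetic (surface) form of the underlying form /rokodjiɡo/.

/r/ (word-initial) is in the target of rule 2 but the environment (between two vowels) is not met → [r].
/o/ (between /r/ and /k/): rule 1 targets it, but not before a voiced consonant → unchanged [o].
/k/ (between /o/ and /o/) is in the target of rule 3 but the environment (before a front vowel) is not met → [k].
/o/ — between /k/ and /d/, before a voiced consonant — surfaces as [oː] (rule 1).
/d/ stays [d].
/j/ (between /d/ and /i/): no rule targets it → [j].
/i/ — between /j/ and /ɡ/, before a voiced consonant — surfaces as [iː] (rule 1).
/ɡ/ (between /i/ and /o/) fails the environment for rule 3, so it stays [ɡ].
/o/ (word-final) fails the environment for rule 1, so it stays [o].

[rokoːdjiːɡo]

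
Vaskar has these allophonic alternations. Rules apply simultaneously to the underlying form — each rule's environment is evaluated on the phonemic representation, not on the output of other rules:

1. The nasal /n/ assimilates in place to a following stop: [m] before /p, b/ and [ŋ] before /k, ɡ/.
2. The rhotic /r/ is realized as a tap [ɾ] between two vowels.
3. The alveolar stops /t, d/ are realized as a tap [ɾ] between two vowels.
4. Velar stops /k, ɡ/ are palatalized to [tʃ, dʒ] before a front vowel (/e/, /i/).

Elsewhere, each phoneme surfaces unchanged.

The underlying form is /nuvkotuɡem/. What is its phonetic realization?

/n/ (word-initial): rule 1 targets it, but not before a labial or velar stop → unchanged [n].
/u/ (between /n/ and /v/) is unaffected → [u].
/v/ (between /u/ and /k/) is unaffected → [v].
/k/ (between /v/ and /o/) is in the target of rule 4 but the environment (before a front vowel) is not met → [k].
/o/ — not in any rule's target class → [o].
Rule 3 applies to /t/ (between /o/ and /u/: between two vowels) → [ɾ].
/u/ — not in any rule's target class → [u].
/ɡ/ (between /u/ and /e/) occurs before a front vowel → [dʒ] by rule 4.
/e/ stays [e].
/m/ (word-final): no rule targets it → [m].

[nuvkoɾudʒem]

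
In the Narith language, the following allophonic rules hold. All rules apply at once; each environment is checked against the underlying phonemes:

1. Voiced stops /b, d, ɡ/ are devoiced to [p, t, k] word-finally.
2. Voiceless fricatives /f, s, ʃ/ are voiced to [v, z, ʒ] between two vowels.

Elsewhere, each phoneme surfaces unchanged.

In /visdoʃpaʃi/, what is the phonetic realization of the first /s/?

/s/ (between /i/ and /d/) is in the target of rule 2 but the environment (between two vowels) is not met → [s].

[s]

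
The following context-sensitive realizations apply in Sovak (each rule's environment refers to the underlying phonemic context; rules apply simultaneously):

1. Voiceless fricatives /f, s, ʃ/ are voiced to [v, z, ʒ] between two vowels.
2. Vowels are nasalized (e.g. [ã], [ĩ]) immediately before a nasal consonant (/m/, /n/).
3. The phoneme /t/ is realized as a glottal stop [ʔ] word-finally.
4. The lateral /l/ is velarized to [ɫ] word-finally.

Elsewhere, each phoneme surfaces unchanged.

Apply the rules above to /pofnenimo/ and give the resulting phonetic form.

/p/ (word-initial): no rule targets it → [p].
/o/ (between /p/ and /f/) fails the environment for rule 2, so it stays [o].
/f/ — between /o/ and /n/; rule 1 does not apply here → [f].
/n/ — not in any rule's target class → [n].
/e/ (between /n/ and /n/): before a nasal consonant, so rule 2 applies → [ẽ].
/n/ (between /e/ and /i/) is unaffected → [n].
/i/ — between /n/ and /m/, before a nasal consonant — surfaces as [ĩ] (rule 2).
/m/ stays [m].
/o/ (word-final) is in the target of rule 2 but the environment (before a nasal consonant) is not met → [o].

[pofnẽnĩmo]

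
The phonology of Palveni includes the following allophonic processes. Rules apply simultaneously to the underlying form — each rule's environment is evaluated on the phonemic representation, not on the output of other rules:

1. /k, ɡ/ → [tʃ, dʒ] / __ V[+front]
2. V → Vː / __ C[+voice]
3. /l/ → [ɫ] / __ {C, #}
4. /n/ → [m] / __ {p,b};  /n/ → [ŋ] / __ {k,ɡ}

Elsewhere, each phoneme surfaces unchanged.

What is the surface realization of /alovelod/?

[aːloːveːloːd]

Rule 2 applies to /a/ (word-initial: before a voiced consonant) → [aː].
/l/ (between /a/ and /o/) fails the environment for rule 3, so it stays [l].
/o/ (between /l/ and /v/): before a voiced consonant, so rule 2 applies → [oː].
/v/ (between /o/ and /e/) is unaffected → [v].
/e/ — between /v/ and /l/, before a voiced consonant — surfaces as [eː] (rule 2).
/l/ — between /e/ and /o/; rule 3 does not apply here → [l].
Rule 2 applies to /o/ (between /l/ and /d/: before a voiced consonant) → [oː].
/d/ (word-final) is unaffected → [d].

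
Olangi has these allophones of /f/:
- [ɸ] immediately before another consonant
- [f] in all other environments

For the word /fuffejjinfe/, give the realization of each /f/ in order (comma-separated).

Occurrence 1 (position 1): no conditioning environment matches → elsewhere allophone [f].
Occurrence 2 (position 3): immediately before another consonant → [ɸ].
Occurrence 3 (position 4): no conditioning environment matches → elsewhere allophone [f].
Occurrence 4 (position 10): no conditioning environment matches → elsewhere allophone [f].

[f], [ɸ], [f], [f]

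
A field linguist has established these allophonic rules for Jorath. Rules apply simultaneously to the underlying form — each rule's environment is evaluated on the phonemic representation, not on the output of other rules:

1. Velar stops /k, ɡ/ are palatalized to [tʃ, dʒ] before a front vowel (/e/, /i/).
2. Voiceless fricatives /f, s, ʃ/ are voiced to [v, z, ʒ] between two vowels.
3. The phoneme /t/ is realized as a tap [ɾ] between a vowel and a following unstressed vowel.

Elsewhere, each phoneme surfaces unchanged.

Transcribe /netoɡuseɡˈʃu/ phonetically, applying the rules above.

/n/ stays [n].
/e/ — not in any rule's target class → [e].
/t/ — between /e/ and /o/, between a vowel and a following unstressed vowel — surfaces as [ɾ] (rule 3).
/o/ (between /t/ and /ɡ/): no rule targets it → [o].
/ɡ/ (between /o/ and /u/) is in the target of rule 1 but the environment (before a front vowel) is not met → [ɡ].
/u/ (between /ɡ/ and /s/) is unaffected → [u].
/s/ (between /u/ and /e/) occurs between two vowels → [z] by rule 2.
/e/ (between /s/ and /ɡ/): no rule targets it → [e].
/ɡ/ (between /e/ and /ʃ/) fails the environment for rule 1, so it stays [ɡ].
/ʃ/ (between /ɡ/ and /u/): rule 2 targets it, but not between two vowels → unchanged [ʃ].
/u/ stays [u].

[neɾoɡuzeɡˈʃu]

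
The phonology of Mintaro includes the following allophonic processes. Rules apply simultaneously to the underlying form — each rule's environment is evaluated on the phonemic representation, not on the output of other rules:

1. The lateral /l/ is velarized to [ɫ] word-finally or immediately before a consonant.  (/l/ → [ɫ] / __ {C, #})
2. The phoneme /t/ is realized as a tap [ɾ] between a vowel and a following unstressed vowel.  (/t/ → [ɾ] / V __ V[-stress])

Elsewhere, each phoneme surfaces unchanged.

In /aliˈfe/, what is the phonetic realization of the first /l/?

[l]

/l/ (between /a/ and /i/) is in the target of rule 1 but the environment (word-finally or immediately before a consonant) is not met → [l].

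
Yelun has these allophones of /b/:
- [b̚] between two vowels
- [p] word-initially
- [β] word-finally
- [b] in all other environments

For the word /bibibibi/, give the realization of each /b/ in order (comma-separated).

[p], [b̚], [b̚], [b̚]

Occurrence 1 (position 1): word-initially → [p].
Occurrence 2 (position 3): between two vowels → [b̚].
Occurrence 3 (position 5): between two vowels → [b̚].
Occurrence 4 (position 7): between two vowels → [b̚].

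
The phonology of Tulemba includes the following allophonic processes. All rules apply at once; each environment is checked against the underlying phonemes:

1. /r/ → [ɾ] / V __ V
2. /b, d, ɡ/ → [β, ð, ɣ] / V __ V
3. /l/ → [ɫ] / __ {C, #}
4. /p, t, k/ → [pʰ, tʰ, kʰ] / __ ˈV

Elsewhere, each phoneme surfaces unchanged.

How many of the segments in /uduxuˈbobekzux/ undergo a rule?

3

Segments that undergo a rule: /d/ → [ð] (rule 2); /b/ → [β] (rule 2); /b/ → [β] (rule 2).
All other segments surface unchanged.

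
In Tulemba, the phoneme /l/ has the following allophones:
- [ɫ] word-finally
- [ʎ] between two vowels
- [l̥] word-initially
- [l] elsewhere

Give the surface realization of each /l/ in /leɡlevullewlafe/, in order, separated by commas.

Occurrence 1 (position 1): word-initially → [l̥].
Occurrence 2 (position 4): no conditioning environment matches → elsewhere allophone [l].
Occurrence 3 (position 8): no conditioning environment matches → elsewhere allophone [l].
Occurrence 4 (position 9): no conditioning environment matches → elsewhere allophone [l].
Occurrence 5 (position 12): no conditioning environment matches → elsewhere allophone [l].

[l̥], [l], [l], [l], [l]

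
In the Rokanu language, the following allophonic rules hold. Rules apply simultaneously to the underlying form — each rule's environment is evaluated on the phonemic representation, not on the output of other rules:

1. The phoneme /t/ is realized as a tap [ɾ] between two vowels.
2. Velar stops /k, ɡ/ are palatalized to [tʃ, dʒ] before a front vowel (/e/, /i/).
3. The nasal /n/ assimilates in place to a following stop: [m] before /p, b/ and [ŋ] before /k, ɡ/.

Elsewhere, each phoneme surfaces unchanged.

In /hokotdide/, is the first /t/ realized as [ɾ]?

No

/t/ (between /o/ and /d/) is in the target of rule 1 but the environment (between two vowels) is not met → [t].
The actual realization is [t], not [ɾ].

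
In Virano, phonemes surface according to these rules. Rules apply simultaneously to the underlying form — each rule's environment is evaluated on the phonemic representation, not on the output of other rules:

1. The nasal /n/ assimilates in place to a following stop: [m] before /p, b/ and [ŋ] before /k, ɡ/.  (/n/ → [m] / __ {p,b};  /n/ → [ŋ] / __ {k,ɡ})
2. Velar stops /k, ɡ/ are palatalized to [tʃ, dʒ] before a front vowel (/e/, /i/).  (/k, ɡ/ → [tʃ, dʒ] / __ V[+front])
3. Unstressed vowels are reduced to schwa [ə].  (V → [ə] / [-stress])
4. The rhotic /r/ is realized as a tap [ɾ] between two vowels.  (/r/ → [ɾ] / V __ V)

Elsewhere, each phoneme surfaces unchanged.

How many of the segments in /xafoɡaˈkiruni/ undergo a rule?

Segments that undergo a rule: /a/ → [ə] (rule 3); /o/ → [ə] (rule 3); /a/ → [ə] (rule 3); /k/ → [tʃ] (rule 2); /r/ → [ɾ] (rule 4); /u/ → [ə] (rule 3); /i/ → [ə] (rule 3).
All other segments surface unchanged.

7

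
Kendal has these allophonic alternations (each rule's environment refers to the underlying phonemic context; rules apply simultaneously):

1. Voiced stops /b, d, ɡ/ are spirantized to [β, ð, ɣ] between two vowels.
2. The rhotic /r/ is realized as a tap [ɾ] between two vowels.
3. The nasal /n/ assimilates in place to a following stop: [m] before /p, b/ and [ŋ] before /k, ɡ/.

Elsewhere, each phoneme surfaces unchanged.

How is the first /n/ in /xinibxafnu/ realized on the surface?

/n/ (between /i/ and /i/) fails the environment for rule 3, so it stays [n].

[n]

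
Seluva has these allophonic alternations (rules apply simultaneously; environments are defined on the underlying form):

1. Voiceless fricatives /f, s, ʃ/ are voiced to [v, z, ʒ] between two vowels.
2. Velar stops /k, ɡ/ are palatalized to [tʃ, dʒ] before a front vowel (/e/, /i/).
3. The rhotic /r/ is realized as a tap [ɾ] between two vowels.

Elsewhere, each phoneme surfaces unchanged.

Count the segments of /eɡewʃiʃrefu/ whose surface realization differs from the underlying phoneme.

2

Segments that undergo a rule: /ɡ/ → [dʒ] (rule 2); /f/ → [v] (rule 1).
All other segments surface unchanged.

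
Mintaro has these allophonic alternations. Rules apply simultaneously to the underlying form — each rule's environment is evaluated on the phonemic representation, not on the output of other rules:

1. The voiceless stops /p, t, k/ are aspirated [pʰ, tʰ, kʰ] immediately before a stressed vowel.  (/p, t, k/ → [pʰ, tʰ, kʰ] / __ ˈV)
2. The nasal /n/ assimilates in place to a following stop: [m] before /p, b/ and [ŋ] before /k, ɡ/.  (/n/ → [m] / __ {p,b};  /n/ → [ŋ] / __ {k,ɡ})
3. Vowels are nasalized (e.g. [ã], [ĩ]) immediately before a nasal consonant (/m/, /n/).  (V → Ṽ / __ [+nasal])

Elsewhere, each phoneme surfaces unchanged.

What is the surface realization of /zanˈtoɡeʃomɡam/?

Rule 3 applies to /a/ (between /z/ and /n/: before a nasal consonant) → [ã].
/n/ — between /a/ and /t/; rule 2 does not apply here → [n].
/t/ (between /n/ and /o/): immediately before a stressed vowel, so rule 1 applies → [tʰ].
/o/ (between /t/ and /ɡ/): rule 3 targets it, but not before a nasal consonant → unchanged [o].
/e/ (between /ɡ/ and /ʃ/): rule 3 targets it, but not before a nasal consonant → unchanged [e].
/o/ — between /ʃ/ and /m/, before a nasal consonant — surfaces as [õ] (rule 3).
Rule 3 applies to /a/ (between /ɡ/ and /m/: before a nasal consonant) → [ã].

[zãnˈtʰoɡeʃõmɡãm]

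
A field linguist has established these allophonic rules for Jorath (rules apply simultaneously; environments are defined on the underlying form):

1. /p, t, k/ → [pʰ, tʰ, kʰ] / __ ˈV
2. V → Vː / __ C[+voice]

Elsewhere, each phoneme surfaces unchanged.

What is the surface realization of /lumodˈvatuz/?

Rule 2 applies to /u/ (between /l/ and /m/: before a voiced consonant) → [uː].
/o/ — between /m/ and /d/, before a voiced consonant — surfaces as [oː] (rule 2).
/a/ (between /v/ and /t/) fails the environment for rule 2, so it stays [a].
/t/ (between /a/ and /u/) is in the target of rule 1 but the environment (immediately before a stressed vowel) is not met → [t].
/u/ — between /t/ and /z/, before a voiced consonant — surfaces as [uː] (rule 2).

[luːmoːdˈvatuːz]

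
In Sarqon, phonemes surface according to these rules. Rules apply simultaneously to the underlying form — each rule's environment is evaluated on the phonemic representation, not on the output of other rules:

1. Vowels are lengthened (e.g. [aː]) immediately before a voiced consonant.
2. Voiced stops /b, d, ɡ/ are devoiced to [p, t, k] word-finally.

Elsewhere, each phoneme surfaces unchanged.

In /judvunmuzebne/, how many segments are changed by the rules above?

4

Segments that undergo a rule: /u/ → [uː] (rule 1); /u/ → [uː] (rule 1); /u/ → [uː] (rule 1); /e/ → [eː] (rule 1).
All other segments surface unchanged.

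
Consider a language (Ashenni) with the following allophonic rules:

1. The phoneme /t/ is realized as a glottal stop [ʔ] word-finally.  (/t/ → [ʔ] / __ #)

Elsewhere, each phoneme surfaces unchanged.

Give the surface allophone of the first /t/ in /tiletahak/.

[t]

/t/ (word-initial) fails the environment for rule 1, so it stays [t].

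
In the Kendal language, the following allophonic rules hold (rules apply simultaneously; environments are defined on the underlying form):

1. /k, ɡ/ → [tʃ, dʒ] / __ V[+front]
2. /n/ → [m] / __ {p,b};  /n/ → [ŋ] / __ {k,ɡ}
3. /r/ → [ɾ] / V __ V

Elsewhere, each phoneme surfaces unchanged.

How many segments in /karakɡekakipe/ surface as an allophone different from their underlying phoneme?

Segments that undergo a rule: /r/ → [ɾ] (rule 3); /ɡ/ → [dʒ] (rule 1); /k/ → [tʃ] (rule 1).
All other segments surface unchanged.

3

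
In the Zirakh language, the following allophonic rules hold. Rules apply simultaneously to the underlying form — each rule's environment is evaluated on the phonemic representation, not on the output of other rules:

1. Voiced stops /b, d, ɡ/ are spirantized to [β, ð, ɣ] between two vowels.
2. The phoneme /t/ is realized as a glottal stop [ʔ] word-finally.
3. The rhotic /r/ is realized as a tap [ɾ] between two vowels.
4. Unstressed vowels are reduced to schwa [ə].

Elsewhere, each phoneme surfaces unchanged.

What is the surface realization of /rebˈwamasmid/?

/r/ (word-initial): rule 3 targets it, but not between two vowels → unchanged [r].
/e/ (between /r/ and /b/) occurs in an unstressed syllable → [ə] by rule 4.
/b/ — between /e/ and /w/; rule 1 does not apply here → [b].
/w/ stays [w].
/a/ (between /w/ and /m/) is in the target of rule 4 but the environment (in an unstressed syllable) is not met → [a].
/m/ — not in any rule's target class → [m].
/a/ (between /m/ and /s/): in an unstressed syllable, so rule 4 applies → [ə].
/s/ stays [s].
/m/ (between /s/ and /i/) is unaffected → [m].
/i/ meets the environment for rule 4 (in an unstressed syllable) → [ə].
/d/ — word-final; rule 1 does not apply here → [d].

[rəbˈwaməsməd]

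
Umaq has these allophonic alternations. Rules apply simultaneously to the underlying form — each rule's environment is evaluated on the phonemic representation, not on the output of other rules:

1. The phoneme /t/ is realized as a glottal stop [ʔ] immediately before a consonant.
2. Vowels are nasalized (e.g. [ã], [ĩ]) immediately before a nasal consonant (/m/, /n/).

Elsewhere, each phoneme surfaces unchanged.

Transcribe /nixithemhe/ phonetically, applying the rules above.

[nixiʔhẽmhe]

/n/ (word-initial) is unaffected → [n].
/i/ (between /n/ and /x/): rule 2 targets it, but not before a nasal consonant → unchanged [i].
/x/ (between /i/ and /i/): no rule targets it → [x].
/i/ — between /x/ and /t/; rule 2 does not apply here → [i].
/t/ — between /i/ and /h/, immediately before a consonant — surfaces as [ʔ] (rule 1).
/h/ (between /t/ and /e/) is unaffected → [h].
/e/ (between /h/ and /m/) occurs before a nasal consonant → [ẽ] by rule 2.
/m/ — not in any rule's target class → [m].
/h/ (between /m/ and /e/): no rule targets it → [h].
/e/ (word-final) fails the environment for rule 2, so it stays [e].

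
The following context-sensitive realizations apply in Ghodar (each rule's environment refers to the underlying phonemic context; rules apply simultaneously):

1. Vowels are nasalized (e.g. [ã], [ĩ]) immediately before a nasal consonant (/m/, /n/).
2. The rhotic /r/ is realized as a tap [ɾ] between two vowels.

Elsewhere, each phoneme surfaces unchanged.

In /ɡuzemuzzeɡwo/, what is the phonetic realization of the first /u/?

[u]

/u/ (between /ɡ/ and /z/): rule 1 targets it, but not before a nasal consonant → unchanged [u].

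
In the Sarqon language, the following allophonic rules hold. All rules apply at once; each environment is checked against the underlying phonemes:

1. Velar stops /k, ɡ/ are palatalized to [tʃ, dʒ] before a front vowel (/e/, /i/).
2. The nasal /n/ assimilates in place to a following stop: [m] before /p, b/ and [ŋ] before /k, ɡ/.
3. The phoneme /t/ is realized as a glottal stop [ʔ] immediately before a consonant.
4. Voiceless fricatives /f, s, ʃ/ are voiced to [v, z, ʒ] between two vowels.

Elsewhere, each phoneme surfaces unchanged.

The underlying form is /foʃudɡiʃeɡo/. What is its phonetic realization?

[foʒuddʒiʒeɡo]

/f/ (word-initial) is in the target of rule 4 but the environment (between two vowels) is not met → [f].
/o/ — not in any rule's target class → [o].
/ʃ/ — between /o/ and /u/, between two vowels — surfaces as [ʒ] (rule 4).
/u/ (between /ʃ/ and /d/): no rule targets it → [u].
/d/ — not in any rule's target class → [d].
/ɡ/ — between /d/ and /i/, before a front vowel — surfaces as [dʒ] (rule 1).
/i/ (between /ɡ/ and /ʃ/): no rule targets it → [i].
/ʃ/ (between /i/ and /e/): between two vowels, so rule 4 applies → [ʒ].
/e/ (between /ʃ/ and /ɡ/): no rule targets it → [e].
/ɡ/ (between /e/ and /o/) is in the target of rule 1 but the environment (before a front vowel) is not met → [ɡ].
/o/ (word-final): no rule targets it → [o].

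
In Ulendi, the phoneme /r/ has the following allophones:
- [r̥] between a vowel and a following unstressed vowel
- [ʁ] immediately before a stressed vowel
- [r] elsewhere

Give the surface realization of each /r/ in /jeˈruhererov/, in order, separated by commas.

[ʁ], [r̥], [r̥]

Occurrence 1 (position 3): immediately before a stressed vowel → [ʁ].
Occurrence 2 (position 7): between a vowel and a following unstressed vowel → [r̥].
Occurrence 3 (position 9): between a vowel and a following unstressed vowel → [r̥].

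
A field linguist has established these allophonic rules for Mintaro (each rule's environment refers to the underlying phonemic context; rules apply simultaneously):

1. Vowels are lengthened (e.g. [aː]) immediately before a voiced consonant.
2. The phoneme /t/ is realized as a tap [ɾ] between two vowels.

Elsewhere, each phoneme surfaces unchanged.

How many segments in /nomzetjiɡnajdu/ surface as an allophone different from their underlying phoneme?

3

Segments that undergo a rule: /o/ → [oː] (rule 1); /i/ → [iː] (rule 1); /a/ → [aː] (rule 1).
All other segments surface unchanged.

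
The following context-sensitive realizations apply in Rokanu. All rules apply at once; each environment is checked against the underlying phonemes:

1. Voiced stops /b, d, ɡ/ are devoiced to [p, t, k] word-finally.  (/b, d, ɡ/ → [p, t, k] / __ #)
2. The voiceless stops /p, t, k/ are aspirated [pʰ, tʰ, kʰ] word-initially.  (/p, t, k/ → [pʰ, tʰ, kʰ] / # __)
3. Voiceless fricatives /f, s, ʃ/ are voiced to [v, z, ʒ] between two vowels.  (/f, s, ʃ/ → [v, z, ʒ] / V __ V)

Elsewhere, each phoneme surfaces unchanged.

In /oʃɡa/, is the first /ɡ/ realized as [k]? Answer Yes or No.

/ɡ/ (between /ʃ/ and /a/) is in the target of rule 1 but the environment (word-finally) is not met → [ɡ].
The actual realization is [ɡ], not [k].

No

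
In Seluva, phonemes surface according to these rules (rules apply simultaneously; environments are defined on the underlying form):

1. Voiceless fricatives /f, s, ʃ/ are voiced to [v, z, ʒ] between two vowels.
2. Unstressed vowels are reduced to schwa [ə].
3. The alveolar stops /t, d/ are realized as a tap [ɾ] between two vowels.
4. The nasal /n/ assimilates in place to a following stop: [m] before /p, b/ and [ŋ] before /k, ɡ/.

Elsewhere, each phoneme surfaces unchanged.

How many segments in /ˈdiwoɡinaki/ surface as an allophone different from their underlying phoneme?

4

Segments that undergo a rule: /o/ → [ə] (rule 2); /i/ → [ə] (rule 2); /a/ → [ə] (rule 2); /i/ → [ə] (rule 2).
All other segments surface unchanged.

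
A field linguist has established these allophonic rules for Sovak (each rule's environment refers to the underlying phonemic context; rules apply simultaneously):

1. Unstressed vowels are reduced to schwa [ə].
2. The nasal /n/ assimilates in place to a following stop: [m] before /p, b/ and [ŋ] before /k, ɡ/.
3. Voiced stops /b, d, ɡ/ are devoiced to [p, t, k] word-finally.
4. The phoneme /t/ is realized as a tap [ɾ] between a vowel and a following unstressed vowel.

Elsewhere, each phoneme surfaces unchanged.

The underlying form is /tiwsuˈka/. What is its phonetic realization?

/t/ (word-initial) fails the environment for rule 4, so it stays [t].
/i/ — between /t/ and /w/, in an unstressed syllable — surfaces as [ə] (rule 1).
/w/ stays [w].
/s/ (between /w/ and /u/) is unaffected → [s].
/u/ (between /s/ and /k/): in an unstressed syllable, so rule 1 applies → [ə].
/k/ (between /u/ and /a/): no rule targets it → [k].
/a/ (word-final) fails the environment for rule 1, so it stays [a].

[təwsəˈka]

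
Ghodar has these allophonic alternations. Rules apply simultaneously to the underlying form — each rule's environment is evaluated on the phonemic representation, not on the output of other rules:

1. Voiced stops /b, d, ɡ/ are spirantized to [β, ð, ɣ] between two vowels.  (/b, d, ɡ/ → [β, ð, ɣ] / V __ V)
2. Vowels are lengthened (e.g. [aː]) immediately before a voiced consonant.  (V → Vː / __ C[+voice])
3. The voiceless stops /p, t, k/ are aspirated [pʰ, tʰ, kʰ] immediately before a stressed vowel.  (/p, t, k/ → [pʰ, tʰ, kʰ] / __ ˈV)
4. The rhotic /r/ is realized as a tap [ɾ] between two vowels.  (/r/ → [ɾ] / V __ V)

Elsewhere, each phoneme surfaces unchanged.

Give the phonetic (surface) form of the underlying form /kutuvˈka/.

/k/ (word-initial): rule 3 targets it, but not immediately before a stressed vowel → unchanged [k].
/u/ — between /k/ and /t/; rule 2 does not apply here → [u].
/t/ (between /u/ and /u/): rule 3 targets it, but not immediately before a stressed vowel → unchanged [t].
/u/ — between /t/ and /v/, before a voiced consonant — surfaces as [uː] (rule 2).
/v/ stays [v].
/k/ (between /v/ and /a/): immediately before a stressed vowel, so rule 3 applies → [kʰ].
/a/ (word-final) is in the target of rule 2 but the environment (before a voiced consonant) is not met → [a].

[kutuːvˈkʰa]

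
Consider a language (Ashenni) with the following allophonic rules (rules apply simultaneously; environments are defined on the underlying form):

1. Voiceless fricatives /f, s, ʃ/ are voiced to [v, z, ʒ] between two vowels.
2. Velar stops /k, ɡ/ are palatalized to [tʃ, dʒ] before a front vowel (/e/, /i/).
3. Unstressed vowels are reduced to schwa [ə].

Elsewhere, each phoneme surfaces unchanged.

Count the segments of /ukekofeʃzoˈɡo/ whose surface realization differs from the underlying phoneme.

7

Segments that undergo a rule: /u/ → [ə] (rule 3); /k/ → [tʃ] (rule 2); /e/ → [ə] (rule 3); /o/ → [ə] (rule 3); /f/ → [v] (rule 1); /e/ → [ə] (rule 3); /o/ → [ə] (rule 3).
All other segments surface unchanged.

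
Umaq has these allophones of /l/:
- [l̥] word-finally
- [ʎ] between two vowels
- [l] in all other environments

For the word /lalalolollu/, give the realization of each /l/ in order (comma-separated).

[l], [ʎ], [ʎ], [ʎ], [l], [l]

Occurrence 1 (position 1): no conditioning environment matches → elsewhere allophone [l].
Occurrence 2 (position 3): between two vowels → [ʎ].
Occurrence 3 (position 5): between two vowels → [ʎ].
Occurrence 4 (position 7): between two vowels → [ʎ].
Occurrence 5 (position 9): no conditioning environment matches → elsewhere allophone [l].
Occurrence 6 (position 10): no conditioning environment matches → elsewhere allophone [l].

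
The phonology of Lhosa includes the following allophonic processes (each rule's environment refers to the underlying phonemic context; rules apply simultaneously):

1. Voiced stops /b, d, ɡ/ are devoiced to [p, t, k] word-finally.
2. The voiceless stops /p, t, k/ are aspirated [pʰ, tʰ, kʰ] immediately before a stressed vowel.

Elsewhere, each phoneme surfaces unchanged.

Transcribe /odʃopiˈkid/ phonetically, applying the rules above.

/o/ stays [o].
/d/ (between /o/ and /ʃ/) is in the target of rule 1 but the environment (word-finally) is not met → [d].
/ʃ/ stays [ʃ].
/o/ stays [o].
/p/ (between /o/ and /i/) fails the environment for rule 2, so it stays [p].
/i/ (between /p/ and /k/) is unaffected → [i].
/k/ — between /i/ and /i/, immediately before a stressed vowel — surfaces as [kʰ] (rule 2).
/i/ (between /k/ and /d/) is unaffected → [i].
/d/ meets the environment for rule 1 (word-finally) → [t].

[odʃopiˈkʰit]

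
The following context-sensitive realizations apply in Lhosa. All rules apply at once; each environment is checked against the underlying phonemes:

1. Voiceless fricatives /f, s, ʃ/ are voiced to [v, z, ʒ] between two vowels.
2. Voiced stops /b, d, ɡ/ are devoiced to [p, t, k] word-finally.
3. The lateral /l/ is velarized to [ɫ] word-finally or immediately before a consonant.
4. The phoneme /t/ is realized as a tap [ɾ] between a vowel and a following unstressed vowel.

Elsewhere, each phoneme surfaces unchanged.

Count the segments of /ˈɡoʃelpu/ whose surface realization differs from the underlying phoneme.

2

Segments that undergo a rule: /ʃ/ → [ʒ] (rule 1); /l/ → [ɫ] (rule 3).
All other segments surface unchanged.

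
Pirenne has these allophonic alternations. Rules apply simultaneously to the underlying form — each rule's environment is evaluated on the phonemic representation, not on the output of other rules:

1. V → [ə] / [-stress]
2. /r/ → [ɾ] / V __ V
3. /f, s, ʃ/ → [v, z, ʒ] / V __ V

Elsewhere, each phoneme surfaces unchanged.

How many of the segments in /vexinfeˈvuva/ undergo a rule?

4

Segments that undergo a rule: /e/ → [ə] (rule 1); /i/ → [ə] (rule 1); /e/ → [ə] (rule 1); /a/ → [ə] (rule 1).
All other segments surface unchanged.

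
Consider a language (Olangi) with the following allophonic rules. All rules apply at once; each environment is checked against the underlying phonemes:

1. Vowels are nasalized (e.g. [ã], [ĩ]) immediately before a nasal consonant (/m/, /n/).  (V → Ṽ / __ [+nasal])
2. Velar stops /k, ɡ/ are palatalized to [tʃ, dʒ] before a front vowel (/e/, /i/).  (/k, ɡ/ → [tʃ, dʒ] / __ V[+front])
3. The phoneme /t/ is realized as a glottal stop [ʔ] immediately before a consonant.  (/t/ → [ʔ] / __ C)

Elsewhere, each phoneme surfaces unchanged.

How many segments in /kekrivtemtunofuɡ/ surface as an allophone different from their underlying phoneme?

3

Segments that undergo a rule: /k/ → [tʃ] (rule 2); /e/ → [ẽ] (rule 1); /u/ → [ũ] (rule 1).
All other segments surface unchanged.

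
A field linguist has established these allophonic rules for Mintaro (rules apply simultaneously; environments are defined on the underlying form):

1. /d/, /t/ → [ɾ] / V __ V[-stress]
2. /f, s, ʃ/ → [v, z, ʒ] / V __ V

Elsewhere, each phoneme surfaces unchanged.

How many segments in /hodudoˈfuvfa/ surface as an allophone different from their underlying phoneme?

Segments that undergo a rule: /d/ → [ɾ] (rule 1); /d/ → [ɾ] (rule 1); /f/ → [v] (rule 2).
All other segments surface unchanged.

3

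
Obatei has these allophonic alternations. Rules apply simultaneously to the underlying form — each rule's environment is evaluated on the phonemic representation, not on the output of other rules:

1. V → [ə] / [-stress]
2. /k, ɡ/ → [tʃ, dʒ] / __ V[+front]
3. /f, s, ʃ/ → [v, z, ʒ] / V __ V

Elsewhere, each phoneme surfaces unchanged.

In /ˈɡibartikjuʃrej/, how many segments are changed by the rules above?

5

Segments that undergo a rule: /ɡ/ → [dʒ] (rule 2); /a/ → [ə] (rule 1); /i/ → [ə] (rule 1); /u/ → [ə] (rule 1); /e/ → [ə] (rule 1).
All other segments surface unchanged.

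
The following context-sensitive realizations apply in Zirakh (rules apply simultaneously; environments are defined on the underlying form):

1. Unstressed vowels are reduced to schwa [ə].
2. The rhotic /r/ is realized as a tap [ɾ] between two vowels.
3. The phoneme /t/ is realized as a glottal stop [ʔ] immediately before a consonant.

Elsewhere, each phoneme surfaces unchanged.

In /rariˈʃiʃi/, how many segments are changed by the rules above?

Segments that undergo a rule: /a/ → [ə] (rule 1); /r/ → [ɾ] (rule 2); /i/ → [ə] (rule 1); /i/ → [ə] (rule 1).
All other segments surface unchanged.

4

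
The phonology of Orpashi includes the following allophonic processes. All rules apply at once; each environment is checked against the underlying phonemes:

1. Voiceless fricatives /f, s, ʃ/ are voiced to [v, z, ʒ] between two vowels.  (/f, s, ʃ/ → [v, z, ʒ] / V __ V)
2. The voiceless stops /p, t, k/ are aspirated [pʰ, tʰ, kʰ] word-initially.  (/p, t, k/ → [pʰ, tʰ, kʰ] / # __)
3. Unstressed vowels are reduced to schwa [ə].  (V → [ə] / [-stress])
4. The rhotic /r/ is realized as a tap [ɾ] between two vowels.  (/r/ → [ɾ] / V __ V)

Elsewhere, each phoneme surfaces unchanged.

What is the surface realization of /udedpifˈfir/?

/u/ meets the environment for rule 3 (in an unstressed syllable) → [ə].
/d/ (between /u/ and /e/): no rule targets it → [d].
Rule 3 applies to /e/ (between /d/ and /d/: in an unstressed syllable) → [ə].
/d/ stays [d].
/p/ (between /d/ and /i/) fails the environment for rule 2, so it stays [p].
/i/ — between /p/ and /f/, in an unstressed syllable — surfaces as [ə] (rule 3).
/f/ — between /i/ and /f/; rule 1 does not apply here → [f].
/f/ — between /f/ and /i/; rule 1 does not apply here → [f].
/i/ (between /f/ and /r/) fails the environment for rule 3, so it stays [i].
/r/ — word-final; rule 4 does not apply here → [r].

[ədədpəfˈfir]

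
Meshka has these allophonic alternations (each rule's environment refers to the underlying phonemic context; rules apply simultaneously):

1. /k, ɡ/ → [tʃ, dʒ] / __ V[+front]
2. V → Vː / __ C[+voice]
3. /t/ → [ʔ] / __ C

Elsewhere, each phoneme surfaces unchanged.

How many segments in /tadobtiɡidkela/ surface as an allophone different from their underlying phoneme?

Segments that undergo a rule: /a/ → [aː] (rule 2); /o/ → [oː] (rule 2); /i/ → [iː] (rule 2); /ɡ/ → [dʒ] (rule 1); /i/ → [iː] (rule 2); /k/ → [tʃ] (rule 1); /e/ → [eː] (rule 2).
All other segments surface unchanged.

7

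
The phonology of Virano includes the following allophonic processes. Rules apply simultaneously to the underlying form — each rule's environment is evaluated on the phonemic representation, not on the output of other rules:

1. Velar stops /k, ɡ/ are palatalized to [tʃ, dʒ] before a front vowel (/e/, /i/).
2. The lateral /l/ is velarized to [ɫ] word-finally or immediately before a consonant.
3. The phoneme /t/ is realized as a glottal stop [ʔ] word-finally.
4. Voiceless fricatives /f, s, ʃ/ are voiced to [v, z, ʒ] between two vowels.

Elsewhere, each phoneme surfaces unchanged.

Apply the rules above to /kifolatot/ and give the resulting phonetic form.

Rule 1 applies to /k/ (word-initial: before a front vowel) → [tʃ].
/f/ (between /i/ and /o/) occurs between two vowels → [v] by rule 4.
/l/ (between /o/ and /a/): rule 2 targets it, but not word-finally or immediately before a consonant → unchanged [l].
/t/ (between /a/ and /o/): rule 3 targets it, but not word-finally → unchanged [t].
/t/ — word-final, word-finally — surfaces as [ʔ] (rule 3).

[tʃivolatoʔ]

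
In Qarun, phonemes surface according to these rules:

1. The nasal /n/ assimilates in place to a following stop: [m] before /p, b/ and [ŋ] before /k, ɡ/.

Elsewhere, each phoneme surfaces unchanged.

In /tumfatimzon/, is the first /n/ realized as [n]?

Yes

/n/ (word-final) fails the environment for rule 1, so it stays [n].
The actual realization is [n], which matches [n].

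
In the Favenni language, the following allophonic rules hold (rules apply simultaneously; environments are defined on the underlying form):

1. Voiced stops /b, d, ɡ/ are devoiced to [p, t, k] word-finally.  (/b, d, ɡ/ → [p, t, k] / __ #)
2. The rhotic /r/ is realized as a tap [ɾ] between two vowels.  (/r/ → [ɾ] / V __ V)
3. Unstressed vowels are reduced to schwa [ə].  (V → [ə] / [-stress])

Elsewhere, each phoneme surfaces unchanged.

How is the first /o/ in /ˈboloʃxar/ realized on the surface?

/o/ (between /b/ and /l/) is in the target of rule 3 but the environment (in an unstressed syllable) is not met → [o].

[o]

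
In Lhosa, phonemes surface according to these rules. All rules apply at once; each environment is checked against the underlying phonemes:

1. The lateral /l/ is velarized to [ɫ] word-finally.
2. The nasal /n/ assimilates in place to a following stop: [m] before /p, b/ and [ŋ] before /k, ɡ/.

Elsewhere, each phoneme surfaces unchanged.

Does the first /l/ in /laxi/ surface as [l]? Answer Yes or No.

Yes

/l/ (word-initial) is in the target of rule 1 but the environment (word-finally) is not met → [l].
The actual realization is [l], which matches [l].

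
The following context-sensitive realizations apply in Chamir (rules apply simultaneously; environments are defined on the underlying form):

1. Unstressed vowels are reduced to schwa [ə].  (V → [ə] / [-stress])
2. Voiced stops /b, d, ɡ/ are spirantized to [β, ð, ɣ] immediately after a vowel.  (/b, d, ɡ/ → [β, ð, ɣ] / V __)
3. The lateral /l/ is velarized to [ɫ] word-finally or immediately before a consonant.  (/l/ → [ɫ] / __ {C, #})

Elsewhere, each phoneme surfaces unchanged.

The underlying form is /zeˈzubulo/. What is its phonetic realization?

/z/ — not in any rule's target class → [z].
/e/ (between /z/ and /z/) occurs in an unstressed syllable → [ə] by rule 1.
/z/ — not in any rule's target class → [z].
/u/ (between /z/ and /b/) fails the environment for rule 1, so it stays [u].
/b/ (between /u/ and /u/) occurs immediately after a vowel → [β] by rule 2.
/u/ (between /b/ and /l/): in an unstressed syllable, so rule 1 applies → [ə].
/l/ (between /u/ and /o/) is in the target of rule 3 but the environment (word-finally or immediately before a consonant) is not met → [l].
/o/ — word-final, in an unstressed syllable — surfaces as [ə] (rule 1).

[zəˈzuβələ]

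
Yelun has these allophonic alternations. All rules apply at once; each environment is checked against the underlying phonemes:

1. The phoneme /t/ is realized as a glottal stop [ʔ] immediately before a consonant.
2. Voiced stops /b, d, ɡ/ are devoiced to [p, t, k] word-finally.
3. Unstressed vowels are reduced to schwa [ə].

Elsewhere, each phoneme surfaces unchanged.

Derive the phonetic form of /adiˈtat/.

[ədəˈtat]

/a/ (word-initial): in an unstressed syllable, so rule 3 applies → [ə].
/d/ — between /a/ and /i/; rule 2 does not apply here → [d].
/i/ — between /d/ and /t/, in an unstressed syllable — surfaces as [ə] (rule 3).
/t/ (between /i/ and /a/) is in the target of rule 1 but the environment (immediately before a consonant) is not met → [t].
/a/ (between /t/ and /t/): rule 3 targets it, but not in an unstressed syllable → unchanged [a].
/t/ (word-final): rule 1 targets it, but not immediately before a consonant → unchanged [t].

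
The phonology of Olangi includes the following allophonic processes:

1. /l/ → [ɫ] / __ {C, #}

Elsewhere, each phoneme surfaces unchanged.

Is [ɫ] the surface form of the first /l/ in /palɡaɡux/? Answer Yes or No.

Yes

/l/ — between /a/ and /ɡ/, word-finally or immediately before a consonant — surfaces as [ɫ] (rule 1).
The actual realization is [ɫ], which matches [ɫ].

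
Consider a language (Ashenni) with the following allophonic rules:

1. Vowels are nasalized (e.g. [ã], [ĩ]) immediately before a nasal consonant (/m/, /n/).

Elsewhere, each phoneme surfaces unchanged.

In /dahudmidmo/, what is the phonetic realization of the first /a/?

[a]

/a/ (between /d/ and /h/) is in the target of rule 1 but the environment (before a nasal consonant) is not met → [a].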